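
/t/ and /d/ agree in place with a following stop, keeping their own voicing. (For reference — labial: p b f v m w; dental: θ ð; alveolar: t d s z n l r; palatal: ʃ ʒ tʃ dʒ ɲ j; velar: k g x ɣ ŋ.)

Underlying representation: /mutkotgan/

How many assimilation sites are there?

/t/ before /k/ (velar) → [k]
/t/ before /g/ (velar) → [k]
2 segments change.

2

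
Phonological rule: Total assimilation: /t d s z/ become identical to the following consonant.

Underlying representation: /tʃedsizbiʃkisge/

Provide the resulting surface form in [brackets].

/d/ before /s/ → [s] (total assimilation)
/z/ before /b/ → [b] (total assimilation)
/s/ before /g/ → [g] (total assimilation)

[tʃessibbiʃkigge]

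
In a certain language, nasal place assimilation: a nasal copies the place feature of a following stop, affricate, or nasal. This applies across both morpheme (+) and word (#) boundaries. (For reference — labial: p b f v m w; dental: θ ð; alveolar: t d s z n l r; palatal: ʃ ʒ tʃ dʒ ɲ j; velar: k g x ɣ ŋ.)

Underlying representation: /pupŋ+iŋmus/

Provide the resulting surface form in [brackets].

/ŋ/ before /m/ (labial) → [m]

[pupŋ+immus]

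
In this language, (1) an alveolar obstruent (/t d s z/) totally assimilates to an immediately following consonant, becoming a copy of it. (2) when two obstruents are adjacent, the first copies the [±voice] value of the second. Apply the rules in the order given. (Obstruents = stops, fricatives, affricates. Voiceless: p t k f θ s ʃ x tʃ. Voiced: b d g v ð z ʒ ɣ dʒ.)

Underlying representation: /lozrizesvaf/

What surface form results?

Rule 1: /z/ before /r/ → [r] (total assimilation)
Rule 1: /s/ before /v/ → [v] (total assimilation)
After rule 1: lorrizevvaf
Rule 2: no segment meets the rule's conditions; no change.

[lorrizevvaf]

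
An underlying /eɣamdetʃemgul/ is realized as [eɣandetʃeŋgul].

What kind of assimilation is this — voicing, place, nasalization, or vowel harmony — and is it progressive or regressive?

/m/→[n] /m/→[ŋ].
Each target copies a feature from the following segment, so the direction is regressive.

place assimilation, regressive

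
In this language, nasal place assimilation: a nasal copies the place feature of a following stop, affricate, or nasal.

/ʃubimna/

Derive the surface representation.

/m/ before /n/ (alveolar) → [n]

[ʃubinna]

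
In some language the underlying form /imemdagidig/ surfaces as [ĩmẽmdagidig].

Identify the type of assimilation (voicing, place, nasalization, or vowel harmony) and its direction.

nasalization, regressive

/i/→[ĩ] /e/→[ẽ].
Each target copies a feature from the following segment, so the direction is regressive.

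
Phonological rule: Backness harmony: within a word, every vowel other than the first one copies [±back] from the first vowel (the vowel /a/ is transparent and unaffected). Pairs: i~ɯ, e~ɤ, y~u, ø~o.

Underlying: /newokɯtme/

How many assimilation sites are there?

/o/ harmonizes with /e/ ([-back]) → [ø]
/ɯ/ harmonizes with /e/ ([-back]) → [i]
2 segments change.

2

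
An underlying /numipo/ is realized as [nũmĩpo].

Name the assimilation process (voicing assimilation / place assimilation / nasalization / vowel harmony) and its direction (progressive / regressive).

/u/→[ũ] /i/→[ĩ].
Each target copies a feature from the preceding segment, so the direction is progressive.

nasalization, progressive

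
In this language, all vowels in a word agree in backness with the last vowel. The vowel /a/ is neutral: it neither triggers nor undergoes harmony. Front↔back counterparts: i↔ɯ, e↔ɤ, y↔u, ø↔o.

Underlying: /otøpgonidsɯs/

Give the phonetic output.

[otopgonɯdsɯs]

/ø/ harmonizes with /ɯ/ ([+back]) → [o]
/i/ harmonizes with /ɯ/ ([+back]) → [ɯ]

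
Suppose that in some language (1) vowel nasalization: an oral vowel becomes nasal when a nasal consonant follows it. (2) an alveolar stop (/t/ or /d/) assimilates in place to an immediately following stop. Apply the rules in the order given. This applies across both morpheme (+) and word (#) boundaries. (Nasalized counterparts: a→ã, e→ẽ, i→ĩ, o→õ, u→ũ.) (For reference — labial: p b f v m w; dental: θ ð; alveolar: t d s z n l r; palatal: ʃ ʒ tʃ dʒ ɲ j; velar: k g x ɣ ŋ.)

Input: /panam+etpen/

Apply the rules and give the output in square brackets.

Rule 1: /a/ before nasal /n/ → [ã]
Rule 1: /a/ before nasal /m/ → [ã]
Rule 1: /e/ before nasal /n/ → [ẽ]
After rule 1: pãnãm+etpẽn
Rule 2: /t/ before /p/ (labial) → [p]

[pãnãm+eppẽn]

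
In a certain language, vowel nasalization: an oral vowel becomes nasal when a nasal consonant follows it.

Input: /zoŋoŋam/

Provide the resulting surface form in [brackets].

[zõŋõŋãm]

/o/ before nasal /ŋ/ → [õ]
/o/ before nasal /ŋ/ → [õ]
/a/ before nasal /m/ → [ã]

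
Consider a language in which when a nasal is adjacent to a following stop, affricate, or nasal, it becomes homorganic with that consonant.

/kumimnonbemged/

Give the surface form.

[kuminnombeŋged]

/m/ before /n/ (alveolar) → [n]
/n/ before /b/ (labial) → [m]
/m/ before /g/ (velar) → [ŋ]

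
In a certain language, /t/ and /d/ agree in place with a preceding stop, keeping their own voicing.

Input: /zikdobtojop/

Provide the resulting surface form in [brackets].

[zikgobpojop]

/d/ after /k/ (velar) → [g]
/t/ after /b/ (labial) → [p]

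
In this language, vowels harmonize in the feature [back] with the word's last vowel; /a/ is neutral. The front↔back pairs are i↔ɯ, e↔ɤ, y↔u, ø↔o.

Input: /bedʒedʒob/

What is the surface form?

/e/ harmonizes with /o/ ([+back]) → [ɤ]
/e/ harmonizes with /o/ ([+back]) → [ɤ]

[bɤdʒɤdʒob]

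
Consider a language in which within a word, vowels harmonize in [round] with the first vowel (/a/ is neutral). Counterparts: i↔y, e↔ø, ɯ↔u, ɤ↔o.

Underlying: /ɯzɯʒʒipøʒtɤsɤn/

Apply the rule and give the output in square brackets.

/ø/ harmonizes with /ɯ/ ([-round]) → [e]

[ɯzɯʒʒipeʒtɤsɤn]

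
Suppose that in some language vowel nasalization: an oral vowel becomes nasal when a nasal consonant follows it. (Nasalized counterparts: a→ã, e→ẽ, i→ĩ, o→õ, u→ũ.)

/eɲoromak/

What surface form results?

/e/ before nasal /ɲ/ → [ẽ]
/o/ before nasal /m/ → [õ]

[ẽɲorõmak]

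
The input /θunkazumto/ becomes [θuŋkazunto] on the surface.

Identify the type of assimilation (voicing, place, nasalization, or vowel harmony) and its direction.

/n/→[ŋ] /m/→[n].
Each target copies a feature from the following segment, so the direction is regressive.

place assimilation, regressive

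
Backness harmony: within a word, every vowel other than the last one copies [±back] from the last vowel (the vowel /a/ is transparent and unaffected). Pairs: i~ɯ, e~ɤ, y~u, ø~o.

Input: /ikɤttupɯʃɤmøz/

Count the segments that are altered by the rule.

4

/ɤ/ harmonizes with /ø/ ([-back]) → [e]
/u/ harmonizes with /ø/ ([-back]) → [y]
/ɯ/ harmonizes with /ø/ ([-back]) → [i]
/ɤ/ harmonizes with /ø/ ([-back]) → [e]
4 segments change.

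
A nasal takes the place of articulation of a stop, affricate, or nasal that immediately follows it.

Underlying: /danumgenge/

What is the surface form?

[danuŋgeŋge]

/m/ before /g/ (velar) → [ŋ]
/n/ before /g/ (velar) → [ŋ]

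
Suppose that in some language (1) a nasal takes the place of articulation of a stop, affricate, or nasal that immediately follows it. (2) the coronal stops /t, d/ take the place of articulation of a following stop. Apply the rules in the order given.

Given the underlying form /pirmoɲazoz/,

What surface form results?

Rule 1: no segment meets the rule's conditions; no change.
After rule 1: pirmoɲazoz
Rule 2: no segment meets the rule's conditions; no change.

[pirmoɲazoz]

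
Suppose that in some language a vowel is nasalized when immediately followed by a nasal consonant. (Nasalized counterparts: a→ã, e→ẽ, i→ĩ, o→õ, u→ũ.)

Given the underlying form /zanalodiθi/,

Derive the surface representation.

[zãnalodiθi]

/a/ before nasal /n/ → [ã]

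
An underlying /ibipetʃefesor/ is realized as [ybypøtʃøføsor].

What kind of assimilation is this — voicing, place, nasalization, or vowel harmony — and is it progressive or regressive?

/i/→[y] /i/→[y] /e/→[ø] /e/→[ø] /e/→[ø].
Vowels agree with the last vowel, so the harmony is regressive.

vowel harmony, regressive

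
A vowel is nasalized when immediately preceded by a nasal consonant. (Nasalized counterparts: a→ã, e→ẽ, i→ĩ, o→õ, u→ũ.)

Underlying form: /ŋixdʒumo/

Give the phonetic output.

[ŋĩxdʒumõ]

/i/ after nasal /ŋ/ → [ĩ]
/o/ after nasal /m/ → [õ]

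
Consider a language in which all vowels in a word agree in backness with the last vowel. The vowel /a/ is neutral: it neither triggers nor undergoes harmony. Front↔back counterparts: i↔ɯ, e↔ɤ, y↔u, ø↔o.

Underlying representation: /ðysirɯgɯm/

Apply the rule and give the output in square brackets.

/y/ harmonizes with /ɯ/ ([+back]) → [u]
/i/ harmonizes with /ɯ/ ([+back]) → [ɯ]

[ðusɯrɯgɯm]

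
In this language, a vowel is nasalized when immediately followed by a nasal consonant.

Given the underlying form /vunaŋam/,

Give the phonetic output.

[vũnãŋãm]

/u/ before nasal /n/ → [ũ]
/a/ before nasal /ŋ/ → [ã]
/a/ before nasal /m/ → [ã]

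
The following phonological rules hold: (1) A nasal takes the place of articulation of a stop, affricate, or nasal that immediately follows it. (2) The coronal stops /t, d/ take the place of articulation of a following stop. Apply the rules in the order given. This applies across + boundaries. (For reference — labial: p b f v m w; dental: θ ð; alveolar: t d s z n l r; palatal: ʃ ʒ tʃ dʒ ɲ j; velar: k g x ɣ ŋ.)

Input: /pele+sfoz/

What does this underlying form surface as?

Rule 1: no segment meets the rule's conditions; no change.
After rule 1: pele+sfoz
Rule 2: no segment meets the rule's conditions; no change.

[pele+sfoz]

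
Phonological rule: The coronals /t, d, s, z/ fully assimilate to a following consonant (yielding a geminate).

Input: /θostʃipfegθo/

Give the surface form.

[θotʃtʃipfegθo]

/s/ before /tʃ/ → [tʃ] (total assimilation)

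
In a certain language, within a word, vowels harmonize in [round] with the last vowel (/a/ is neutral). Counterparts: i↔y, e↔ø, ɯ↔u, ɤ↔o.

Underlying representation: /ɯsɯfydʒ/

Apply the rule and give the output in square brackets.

/ɯ/ harmonizes with /y/ ([+round]) → [u]
/ɯ/ harmonizes with /y/ ([+round]) → [u]

[usufydʒ]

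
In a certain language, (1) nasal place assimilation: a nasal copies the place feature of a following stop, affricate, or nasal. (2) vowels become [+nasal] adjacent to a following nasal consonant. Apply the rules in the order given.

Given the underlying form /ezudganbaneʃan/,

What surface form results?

Rule 1: /n/ before /b/ (labial) → [m]
After rule 1: ezudgambaneʃan
Rule 2: /a/ before nasal /m/ → [ã]
Rule 2: /a/ before nasal /n/ → [ã]
Rule 2: /a/ before nasal /n/ → [ã]

[ezudgãmbãneʃãn]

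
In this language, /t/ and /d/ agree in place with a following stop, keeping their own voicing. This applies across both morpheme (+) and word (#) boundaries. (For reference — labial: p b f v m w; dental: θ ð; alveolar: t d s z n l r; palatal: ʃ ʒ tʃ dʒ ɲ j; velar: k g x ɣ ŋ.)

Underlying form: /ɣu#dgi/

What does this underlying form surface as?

[ɣu#ggi]

/d/ before /g/ (velar) → [g]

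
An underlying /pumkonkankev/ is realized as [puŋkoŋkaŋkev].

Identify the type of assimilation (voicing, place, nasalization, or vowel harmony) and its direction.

place assimilation, regressive

/m/→[ŋ] /n/→[ŋ] /n/→[ŋ].
Each target copies a feature from the following segment, so the direction is regressive.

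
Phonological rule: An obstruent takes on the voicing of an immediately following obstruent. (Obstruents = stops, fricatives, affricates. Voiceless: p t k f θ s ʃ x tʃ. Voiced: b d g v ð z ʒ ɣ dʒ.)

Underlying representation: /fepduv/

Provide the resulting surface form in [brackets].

/p/ before /d/ (voiced) → [b]

[febduv]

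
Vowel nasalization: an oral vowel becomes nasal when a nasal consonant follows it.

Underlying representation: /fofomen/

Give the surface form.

[fofõmẽn]

/o/ before nasal /m/ → [õ]
/e/ before nasal /n/ → [ẽ]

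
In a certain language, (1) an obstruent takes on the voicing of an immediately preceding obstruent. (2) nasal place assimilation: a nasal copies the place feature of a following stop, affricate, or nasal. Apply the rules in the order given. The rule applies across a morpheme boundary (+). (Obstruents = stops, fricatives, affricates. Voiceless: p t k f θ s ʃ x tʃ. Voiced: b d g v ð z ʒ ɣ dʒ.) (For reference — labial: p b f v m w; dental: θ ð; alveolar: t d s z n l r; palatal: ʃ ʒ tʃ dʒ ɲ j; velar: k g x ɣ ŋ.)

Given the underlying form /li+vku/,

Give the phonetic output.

Rule 1: /k/ after /v/ (voiced) → [g]
After rule 1: li+vgu
Rule 2: no segment meets the rule's conditions; no change.

[li+vgu]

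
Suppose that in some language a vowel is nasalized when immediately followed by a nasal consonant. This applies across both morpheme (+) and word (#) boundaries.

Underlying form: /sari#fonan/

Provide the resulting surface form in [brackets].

/o/ before nasal /n/ → [õ]
/a/ before nasal /n/ → [ã]

[sari#fõnãn]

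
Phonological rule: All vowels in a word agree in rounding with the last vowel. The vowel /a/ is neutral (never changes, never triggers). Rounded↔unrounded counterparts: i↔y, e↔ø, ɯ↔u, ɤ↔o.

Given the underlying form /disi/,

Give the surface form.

no segment meets the rule's conditions; no change.

[disi]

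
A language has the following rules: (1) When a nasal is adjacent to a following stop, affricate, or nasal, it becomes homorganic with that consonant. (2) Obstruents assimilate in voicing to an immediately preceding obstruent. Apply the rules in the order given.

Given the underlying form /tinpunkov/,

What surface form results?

Rule 1: /n/ before /p/ (labial) → [m]
Rule 1: /n/ before /k/ (velar) → [ŋ]
After rule 1: timpuŋkov
Rule 2: no segment meets the rule's conditions; no change.

[timpuŋkov]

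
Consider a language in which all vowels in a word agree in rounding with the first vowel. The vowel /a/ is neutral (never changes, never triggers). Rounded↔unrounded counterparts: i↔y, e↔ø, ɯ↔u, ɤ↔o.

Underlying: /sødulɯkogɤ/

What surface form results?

[sødulukogo]

/ɯ/ harmonizes with /ø/ ([+round]) → [u]
/ɤ/ harmonizes with /ø/ ([+round]) → [o]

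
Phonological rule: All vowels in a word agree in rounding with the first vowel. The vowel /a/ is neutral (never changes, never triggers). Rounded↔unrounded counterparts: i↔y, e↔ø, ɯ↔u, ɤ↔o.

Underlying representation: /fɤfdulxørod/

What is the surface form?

/u/ harmonizes with /ɤ/ ([-round]) → [ɯ]
/ø/ harmonizes with /ɤ/ ([-round]) → [e]
/o/ harmonizes with /ɤ/ ([-round]) → [ɤ]

[fɤfdɯlxerɤd]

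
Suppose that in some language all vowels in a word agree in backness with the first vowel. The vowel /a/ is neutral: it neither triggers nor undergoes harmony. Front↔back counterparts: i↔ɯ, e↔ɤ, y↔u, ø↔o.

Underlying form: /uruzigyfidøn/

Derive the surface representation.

/i/ harmonizes with /u/ ([+back]) → [ɯ]
/y/ harmonizes with /u/ ([+back]) → [u]
/i/ harmonizes with /u/ ([+back]) → [ɯ]
/ø/ harmonizes with /u/ ([+back]) → [o]

[uruzɯgufɯdon]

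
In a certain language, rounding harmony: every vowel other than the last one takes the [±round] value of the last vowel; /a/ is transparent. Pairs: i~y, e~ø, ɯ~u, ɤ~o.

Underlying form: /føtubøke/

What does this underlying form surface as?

[fetɯbeke]

/ø/ harmonizes with /e/ ([-round]) → [e]
/u/ harmonizes with /e/ ([-round]) → [ɯ]
/ø/ harmonizes with /e/ ([-round]) → [e]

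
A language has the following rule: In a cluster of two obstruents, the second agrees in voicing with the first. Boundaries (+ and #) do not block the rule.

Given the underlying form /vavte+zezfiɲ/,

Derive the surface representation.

/t/ after /v/ (voiced) → [d]
/f/ after /z/ (voiced) → [v]

[vavde+zezviɲ]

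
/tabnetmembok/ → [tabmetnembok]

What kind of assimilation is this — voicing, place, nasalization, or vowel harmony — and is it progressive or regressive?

/n/→[m] /m/→[n].
Each target copies a feature from the preceding segment, so the direction is progressive.

place assimilation, progressive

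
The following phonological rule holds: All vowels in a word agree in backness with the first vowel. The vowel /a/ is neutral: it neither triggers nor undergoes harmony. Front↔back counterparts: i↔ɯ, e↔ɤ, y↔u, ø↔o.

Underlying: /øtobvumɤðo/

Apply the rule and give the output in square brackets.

/o/ harmonizes with /ø/ ([-back]) → [ø]
/u/ harmonizes with /ø/ ([-back]) → [y]
/ɤ/ harmonizes with /ø/ ([-back]) → [e]
/o/ harmonizes with /ø/ ([-back]) → [ø]

[øtøbvymeðø]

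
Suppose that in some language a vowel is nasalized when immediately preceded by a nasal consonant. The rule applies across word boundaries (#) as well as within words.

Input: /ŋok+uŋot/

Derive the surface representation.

/o/ after nasal /ŋ/ → [õ]
/o/ after nasal /ŋ/ → [õ]

[ŋõk+uŋõt]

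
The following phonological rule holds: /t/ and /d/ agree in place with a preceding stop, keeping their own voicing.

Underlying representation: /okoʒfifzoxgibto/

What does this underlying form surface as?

[okoʒfifzoxgibpo]

/t/ after /b/ (labial) → [p]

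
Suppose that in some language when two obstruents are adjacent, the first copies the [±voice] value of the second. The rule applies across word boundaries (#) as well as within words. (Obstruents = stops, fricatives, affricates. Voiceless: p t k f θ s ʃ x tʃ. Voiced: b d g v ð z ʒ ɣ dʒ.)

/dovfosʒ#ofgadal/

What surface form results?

[doffozʒ#ovgadal]

/v/ before /f/ (voiceless) → [f]
/s/ before /ʒ/ (voiced) → [z]
/f/ before /g/ (voiced) → [v]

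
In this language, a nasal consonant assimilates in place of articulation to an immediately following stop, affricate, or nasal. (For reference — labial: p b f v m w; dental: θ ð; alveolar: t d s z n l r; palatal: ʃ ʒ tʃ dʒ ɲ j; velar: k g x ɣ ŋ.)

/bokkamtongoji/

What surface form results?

[bokkantoŋgoji]

/m/ before /t/ (alveolar) → [n]
/n/ before /g/ (velar) → [ŋ]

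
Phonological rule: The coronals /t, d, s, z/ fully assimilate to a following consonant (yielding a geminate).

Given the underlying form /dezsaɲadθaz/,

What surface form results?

[dessaɲaθθaz]

/z/ before /s/ → [s] (total assimilation)
/d/ before /θ/ → [θ] (total assimilation)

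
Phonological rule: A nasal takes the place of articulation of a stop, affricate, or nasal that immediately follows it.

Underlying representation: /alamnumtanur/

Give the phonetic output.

/m/ before /n/ (alveolar) → [n]
/m/ before /t/ (alveolar) → [n]

[alannuntanur]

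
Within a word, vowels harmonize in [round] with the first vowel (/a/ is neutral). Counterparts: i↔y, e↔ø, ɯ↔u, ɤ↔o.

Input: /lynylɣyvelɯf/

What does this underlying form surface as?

[lynylɣyvøluf]

/e/ harmonizes with /y/ ([+round]) → [ø]
/ɯ/ harmonizes with /y/ ([+round]) → [u]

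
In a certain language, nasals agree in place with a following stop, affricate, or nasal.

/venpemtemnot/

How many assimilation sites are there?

/n/ before /p/ (labial) → [m]
/m/ before /t/ (alveolar) → [n]
/m/ before /n/ (alveolar) → [n]
3 segments change.

3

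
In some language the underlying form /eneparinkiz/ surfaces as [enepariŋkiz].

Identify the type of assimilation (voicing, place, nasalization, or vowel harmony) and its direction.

place assimilation, regressive

/n/→[ŋ].
Each target copies a feature from the following segment, so the direction is regressive.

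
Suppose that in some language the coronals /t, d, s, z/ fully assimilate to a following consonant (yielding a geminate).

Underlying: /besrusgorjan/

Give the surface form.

/s/ before /r/ → [r] (total assimilation)
/s/ before /g/ → [g] (total assimilation)

[berruggorjan]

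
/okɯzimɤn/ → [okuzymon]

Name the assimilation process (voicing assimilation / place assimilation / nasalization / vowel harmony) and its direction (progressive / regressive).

vowel harmony, progressive

/ɯ/→[u] /i/→[y] /ɤ/→[o].
Vowels agree with the first vowel, so the harmony is progressive.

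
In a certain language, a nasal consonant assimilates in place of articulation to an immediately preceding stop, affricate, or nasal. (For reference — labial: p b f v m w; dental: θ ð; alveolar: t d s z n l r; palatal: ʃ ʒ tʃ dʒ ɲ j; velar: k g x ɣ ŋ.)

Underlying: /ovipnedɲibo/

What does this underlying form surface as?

[ovipmednibo]

/n/ after /p/ (labial) → [m]
/ɲ/ after /d/ (alveolar) → [n]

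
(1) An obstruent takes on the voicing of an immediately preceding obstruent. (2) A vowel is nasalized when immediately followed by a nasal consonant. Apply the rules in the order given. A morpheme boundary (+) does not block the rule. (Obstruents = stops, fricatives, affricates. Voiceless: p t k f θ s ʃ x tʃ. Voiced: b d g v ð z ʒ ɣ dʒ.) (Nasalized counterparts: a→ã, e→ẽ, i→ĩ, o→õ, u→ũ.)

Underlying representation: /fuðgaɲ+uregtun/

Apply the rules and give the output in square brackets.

[fuðgãɲ+uregdũn]

Rule 1: /t/ after /g/ (voiced) → [d]
After rule 1: fuðgaɲ+uregdun
Rule 2: /a/ before nasal /ɲ/ → [ã]
Rule 2: /u/ before nasal /n/ → [ũ]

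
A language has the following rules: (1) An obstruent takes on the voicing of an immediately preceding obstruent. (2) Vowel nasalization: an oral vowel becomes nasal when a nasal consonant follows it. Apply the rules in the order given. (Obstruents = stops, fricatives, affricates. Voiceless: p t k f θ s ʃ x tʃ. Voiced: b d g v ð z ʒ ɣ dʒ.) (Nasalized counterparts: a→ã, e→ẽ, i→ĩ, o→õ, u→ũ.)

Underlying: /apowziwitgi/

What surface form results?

Rule 1: /g/ after /t/ (voiceless) → [k]
After rule 1: apowziwitki
Rule 2: no segment meets the rule's conditions; no change.

[apowziwitki]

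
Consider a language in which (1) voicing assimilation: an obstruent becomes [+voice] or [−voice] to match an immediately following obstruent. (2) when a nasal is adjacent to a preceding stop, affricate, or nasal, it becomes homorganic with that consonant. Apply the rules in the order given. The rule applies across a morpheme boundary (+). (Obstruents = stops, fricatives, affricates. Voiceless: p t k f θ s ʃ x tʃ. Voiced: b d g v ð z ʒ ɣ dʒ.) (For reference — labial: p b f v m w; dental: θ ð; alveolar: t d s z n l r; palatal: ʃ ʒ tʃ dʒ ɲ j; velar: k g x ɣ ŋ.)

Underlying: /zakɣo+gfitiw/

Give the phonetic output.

Rule 1: /k/ before /ɣ/ (voiced) → [g]
Rule 1: /g/ before /f/ (voiceless) → [k]
After rule 1: zagɣo+kfitiw
Rule 2: no segment meets the rule's conditions; no change.

[zagɣo+kfitiw]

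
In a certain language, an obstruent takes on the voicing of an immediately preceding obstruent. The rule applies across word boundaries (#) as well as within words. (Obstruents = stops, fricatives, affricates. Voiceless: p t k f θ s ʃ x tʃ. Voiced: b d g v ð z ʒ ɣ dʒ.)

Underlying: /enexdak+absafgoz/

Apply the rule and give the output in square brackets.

[enextak+abzafkoz]

/d/ after /x/ (voiceless) → [t]
/s/ after /b/ (voiced) → [z]
/g/ after /f/ (voiceless) → [k]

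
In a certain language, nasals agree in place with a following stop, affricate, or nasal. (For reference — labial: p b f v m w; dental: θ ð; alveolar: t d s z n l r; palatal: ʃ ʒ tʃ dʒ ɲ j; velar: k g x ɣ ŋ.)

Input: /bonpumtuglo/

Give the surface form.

[bompuntuglo]

/n/ before /p/ (labial) → [m]
/m/ before /t/ (alveolar) → [n]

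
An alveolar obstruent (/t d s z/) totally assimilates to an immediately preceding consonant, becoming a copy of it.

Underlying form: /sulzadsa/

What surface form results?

/z/ after /l/ → [l] (total assimilation)
/s/ after /d/ → [d] (total assimilation)

[sulladda]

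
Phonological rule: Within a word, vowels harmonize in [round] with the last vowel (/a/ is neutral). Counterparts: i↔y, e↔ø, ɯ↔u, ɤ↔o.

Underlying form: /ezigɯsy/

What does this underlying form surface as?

[øzygusy]

/e/ harmonizes with /y/ ([+round]) → [ø]
/i/ harmonizes with /y/ ([+round]) → [y]
/ɯ/ harmonizes with /y/ ([+round]) → [u]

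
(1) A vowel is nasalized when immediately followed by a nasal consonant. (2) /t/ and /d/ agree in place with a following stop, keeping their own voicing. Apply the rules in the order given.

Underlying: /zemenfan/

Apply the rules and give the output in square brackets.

Rule 1: /e/ before nasal /m/ → [ẽ]
Rule 1: /e/ before nasal /n/ → [ẽ]
Rule 1: /a/ before nasal /n/ → [ã]
After rule 1: zẽmẽnfãn
Rule 2: no segment meets the rule's conditions; no change.

[zẽmẽnfãn]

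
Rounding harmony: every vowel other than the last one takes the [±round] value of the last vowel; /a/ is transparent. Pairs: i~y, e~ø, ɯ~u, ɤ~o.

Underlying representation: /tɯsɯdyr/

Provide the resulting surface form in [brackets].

/ɯ/ harmonizes with /y/ ([+round]) → [u]
/ɯ/ harmonizes with /y/ ([+round]) → [u]

[tusudyr]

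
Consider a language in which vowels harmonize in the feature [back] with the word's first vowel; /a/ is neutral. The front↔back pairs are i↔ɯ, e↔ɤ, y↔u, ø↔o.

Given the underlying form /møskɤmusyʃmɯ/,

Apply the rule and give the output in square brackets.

/ɤ/ harmonizes with /ø/ ([-back]) → [e]
/u/ harmonizes with /ø/ ([-back]) → [y]
/ɯ/ harmonizes with /ø/ ([-back]) → [i]

[møskemysyʃmi]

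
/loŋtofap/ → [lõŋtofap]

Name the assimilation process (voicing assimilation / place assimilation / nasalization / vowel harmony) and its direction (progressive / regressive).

nasalization, regressive

/o/→[õ].
Each target copies a feature from the following segment, so the direction is regressive.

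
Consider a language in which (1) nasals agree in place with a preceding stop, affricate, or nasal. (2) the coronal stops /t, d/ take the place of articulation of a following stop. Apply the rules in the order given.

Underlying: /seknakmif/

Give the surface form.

Rule 1: /n/ after /k/ (velar) → [ŋ]
Rule 1: /m/ after /k/ (velar) → [ŋ]
After rule 1: sekŋakŋif
Rule 2: no segment meets the rule's conditions; no change.

[sekŋakŋif]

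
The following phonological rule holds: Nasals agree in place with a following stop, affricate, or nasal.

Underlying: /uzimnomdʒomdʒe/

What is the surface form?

[uzinnoɲdʒoɲdʒe]

/m/ before /n/ (alveolar) → [n]
/m/ before /dʒ/ (palatal) → [ɲ]
/m/ before /dʒ/ (palatal) → [ɲ]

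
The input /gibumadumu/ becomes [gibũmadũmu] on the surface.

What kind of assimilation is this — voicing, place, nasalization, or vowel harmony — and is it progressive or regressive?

/u/→[ũ] /u/→[ũ].
Each target copies a feature from the following segment, so the direction is regressive.

nasalization, regressive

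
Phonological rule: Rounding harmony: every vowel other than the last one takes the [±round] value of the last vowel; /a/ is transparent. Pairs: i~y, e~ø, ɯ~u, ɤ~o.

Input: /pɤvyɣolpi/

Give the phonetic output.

/y/ harmonizes with /i/ ([-round]) → [i]
/o/ harmonizes with /i/ ([-round]) → [ɤ]

[pɤviɣɤlpi]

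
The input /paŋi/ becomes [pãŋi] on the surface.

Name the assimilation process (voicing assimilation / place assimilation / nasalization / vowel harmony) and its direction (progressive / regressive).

nasalization, regressive

/a/→[ã].
Each target copies a feature from the following segment, so the direction is regressive.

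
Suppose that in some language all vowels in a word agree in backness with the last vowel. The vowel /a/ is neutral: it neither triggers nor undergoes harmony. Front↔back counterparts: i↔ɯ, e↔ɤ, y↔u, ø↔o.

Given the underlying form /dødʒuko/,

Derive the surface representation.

[dodʒuko]

/ø/ harmonizes with /o/ ([+back]) → [o]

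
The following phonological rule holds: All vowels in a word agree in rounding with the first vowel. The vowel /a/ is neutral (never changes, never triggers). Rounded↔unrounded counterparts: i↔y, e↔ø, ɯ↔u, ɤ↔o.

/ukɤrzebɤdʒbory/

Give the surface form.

[ukorzøbodʒbory]

/ɤ/ harmonizes with /u/ ([+round]) → [o]
/e/ harmonizes with /u/ ([+round]) → [ø]
/ɤ/ harmonizes with /u/ ([+round]) → [o]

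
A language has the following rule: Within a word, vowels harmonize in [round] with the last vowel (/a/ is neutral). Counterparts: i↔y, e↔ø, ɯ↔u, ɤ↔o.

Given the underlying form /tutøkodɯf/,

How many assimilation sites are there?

/u/ harmonizes with /ɯ/ ([-round]) → [ɯ]
/ø/ harmonizes with /ɯ/ ([-round]) → [e]
/o/ harmonizes with /ɯ/ ([-round]) → [ɤ]
3 segments change.

3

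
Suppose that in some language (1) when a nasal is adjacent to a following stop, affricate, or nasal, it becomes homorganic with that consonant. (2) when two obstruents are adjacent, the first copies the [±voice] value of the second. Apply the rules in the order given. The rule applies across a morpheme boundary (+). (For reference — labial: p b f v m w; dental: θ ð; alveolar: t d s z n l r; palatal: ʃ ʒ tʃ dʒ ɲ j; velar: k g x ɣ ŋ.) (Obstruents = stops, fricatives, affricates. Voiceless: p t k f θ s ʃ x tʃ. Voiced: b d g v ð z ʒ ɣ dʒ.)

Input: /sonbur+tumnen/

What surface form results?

[sombur+tunnen]

Rule 1: /n/ before /b/ (labial) → [m]
Rule 1: /m/ before /n/ (alveolar) → [n]
After rule 1: sombur+tunnen
Rule 2: no segment meets the rule's conditions; no change.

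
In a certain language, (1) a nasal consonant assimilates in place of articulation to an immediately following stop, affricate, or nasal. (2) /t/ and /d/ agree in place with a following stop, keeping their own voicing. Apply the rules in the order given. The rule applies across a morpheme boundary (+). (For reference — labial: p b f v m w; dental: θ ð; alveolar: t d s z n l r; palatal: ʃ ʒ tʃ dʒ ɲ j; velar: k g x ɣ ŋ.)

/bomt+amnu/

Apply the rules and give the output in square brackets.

Rule 1: /m/ before /t/ (alveolar) → [n]
Rule 1: /m/ before /n/ (alveolar) → [n]
After rule 1: bont+annu
Rule 2: no segment meets the rule's conditions; no change.

[bont+annu]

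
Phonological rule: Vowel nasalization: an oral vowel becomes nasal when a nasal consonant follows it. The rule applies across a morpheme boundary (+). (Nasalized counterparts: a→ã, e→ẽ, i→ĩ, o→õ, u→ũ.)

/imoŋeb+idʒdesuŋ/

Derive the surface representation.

[ĩmõŋeb+idʒdesũŋ]

/i/ before nasal /m/ → [ĩ]
/o/ before nasal /ŋ/ → [õ]
/u/ before nasal /ŋ/ → [ũ]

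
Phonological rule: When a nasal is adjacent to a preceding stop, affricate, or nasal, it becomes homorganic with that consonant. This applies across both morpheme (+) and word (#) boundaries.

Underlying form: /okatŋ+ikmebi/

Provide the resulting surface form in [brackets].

/ŋ/ after /t/ (alveolar) → [n]
/m/ after /k/ (velar) → [ŋ]

[okatn+ikŋebi]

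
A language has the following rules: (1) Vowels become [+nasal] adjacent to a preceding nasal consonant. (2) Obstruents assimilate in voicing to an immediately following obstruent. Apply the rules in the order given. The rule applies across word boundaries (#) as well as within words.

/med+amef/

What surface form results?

Rule 1: /e/ after nasal /m/ → [ẽ]
Rule 1: /e/ after nasal /m/ → [ẽ]
After rule 1: mẽd+amẽf
Rule 2: no segment meets the rule's conditions; no change.

[mẽd+amẽf]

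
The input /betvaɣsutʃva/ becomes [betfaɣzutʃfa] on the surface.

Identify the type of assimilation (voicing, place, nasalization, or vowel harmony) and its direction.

/v/→[f] /s/→[z] /v/→[f].
Each target copies a feature from the preceding segment, so the direction is progressive.

voicing assimilation, progressive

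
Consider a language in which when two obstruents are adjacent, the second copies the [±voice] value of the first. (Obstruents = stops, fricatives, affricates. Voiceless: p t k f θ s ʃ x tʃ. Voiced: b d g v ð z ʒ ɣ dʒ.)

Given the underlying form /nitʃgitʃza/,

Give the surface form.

[nitʃkitʃsa]

/g/ after /tʃ/ (voiceless) → [k]
/z/ after /tʃ/ (voiceless) → [s]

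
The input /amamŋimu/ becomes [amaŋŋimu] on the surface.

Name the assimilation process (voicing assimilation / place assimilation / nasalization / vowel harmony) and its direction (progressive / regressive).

/m/→[ŋ].
Each target copies a feature from the following segment, so the direction is regressive.

place assimilation, regressive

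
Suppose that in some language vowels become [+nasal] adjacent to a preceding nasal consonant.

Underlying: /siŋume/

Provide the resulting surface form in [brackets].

/u/ after nasal /ŋ/ → [ũ]
/e/ after nasal /m/ → [ẽ]

[siŋũmẽ]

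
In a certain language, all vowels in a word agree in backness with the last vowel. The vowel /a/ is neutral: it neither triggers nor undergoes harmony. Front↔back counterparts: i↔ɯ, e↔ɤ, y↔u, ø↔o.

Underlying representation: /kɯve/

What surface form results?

/ɯ/ harmonizes with /e/ ([-back]) → [i]

[kive]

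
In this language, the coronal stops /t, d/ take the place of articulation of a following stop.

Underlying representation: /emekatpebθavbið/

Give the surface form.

[emekappebθavbið]

/t/ before /p/ (labial) → [p]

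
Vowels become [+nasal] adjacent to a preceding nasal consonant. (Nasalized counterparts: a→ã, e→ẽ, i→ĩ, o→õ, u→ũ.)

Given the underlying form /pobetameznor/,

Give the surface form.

[pobetamẽznõr]

/e/ after nasal /m/ → [ẽ]
/o/ after nasal /n/ → [õ]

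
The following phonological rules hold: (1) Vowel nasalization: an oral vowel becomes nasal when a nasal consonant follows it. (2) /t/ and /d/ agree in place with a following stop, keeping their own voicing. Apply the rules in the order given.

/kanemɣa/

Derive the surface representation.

Rule 1: /a/ before nasal /n/ → [ã]
Rule 1: /e/ before nasal /m/ → [ẽ]
After rule 1: kãnẽmɣa
Rule 2: no segment meets the rule's conditions; no change.

[kãnẽmɣa]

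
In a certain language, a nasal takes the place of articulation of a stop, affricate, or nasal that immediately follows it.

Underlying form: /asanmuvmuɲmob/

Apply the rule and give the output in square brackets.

[asammuvmummob]

/n/ before /m/ (labial) → [m]
/ɲ/ before /m/ (labial) → [m]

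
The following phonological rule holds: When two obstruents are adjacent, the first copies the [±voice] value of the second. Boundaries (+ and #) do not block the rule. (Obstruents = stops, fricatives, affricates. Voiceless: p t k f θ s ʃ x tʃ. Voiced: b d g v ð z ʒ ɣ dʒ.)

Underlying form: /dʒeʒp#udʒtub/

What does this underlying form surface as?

[dʒeʃp#utʃtub]

/ʒ/ before /p/ (voiceless) → [ʃ]
/dʒ/ before /t/ (voiceless) → [tʃ]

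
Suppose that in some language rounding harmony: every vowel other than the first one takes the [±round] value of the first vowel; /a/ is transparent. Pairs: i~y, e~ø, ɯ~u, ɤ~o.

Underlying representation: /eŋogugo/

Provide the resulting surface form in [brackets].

[eŋɤgɯgɤ]

/o/ harmonizes with /e/ ([-round]) → [ɤ]
/u/ harmonizes with /e/ ([-round]) → [ɯ]
/o/ harmonizes with /e/ ([-round]) → [ɤ]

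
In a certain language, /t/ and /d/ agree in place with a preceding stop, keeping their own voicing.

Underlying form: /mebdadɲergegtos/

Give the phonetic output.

/d/ after /b/ (labial) → [b]
/t/ after /g/ (velar) → [k]

[mebbadɲergegkos]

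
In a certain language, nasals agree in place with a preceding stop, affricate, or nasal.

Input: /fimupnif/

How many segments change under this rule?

1

/n/ after /p/ (labial) → [m]
1 segment changes.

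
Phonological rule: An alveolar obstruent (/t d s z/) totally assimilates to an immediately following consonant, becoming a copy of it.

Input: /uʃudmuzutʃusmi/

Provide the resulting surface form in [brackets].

[uʃummuzutʃummi]

/d/ before /m/ → [m] (total assimilation)
/s/ before /m/ → [m] (total assimilation)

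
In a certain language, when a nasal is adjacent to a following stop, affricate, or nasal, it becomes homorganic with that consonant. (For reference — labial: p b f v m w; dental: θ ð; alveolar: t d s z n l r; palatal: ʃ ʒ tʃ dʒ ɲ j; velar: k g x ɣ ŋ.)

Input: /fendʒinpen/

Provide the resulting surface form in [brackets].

/n/ before /dʒ/ (palatal) → [ɲ]
/n/ before /p/ (labial) → [m]

[feɲdʒimpen]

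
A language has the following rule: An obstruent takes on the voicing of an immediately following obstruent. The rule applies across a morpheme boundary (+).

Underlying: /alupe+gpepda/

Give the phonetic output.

[alupe+kpebda]

/g/ before /p/ (voiceless) → [k]
/p/ before /d/ (voiced) → [b]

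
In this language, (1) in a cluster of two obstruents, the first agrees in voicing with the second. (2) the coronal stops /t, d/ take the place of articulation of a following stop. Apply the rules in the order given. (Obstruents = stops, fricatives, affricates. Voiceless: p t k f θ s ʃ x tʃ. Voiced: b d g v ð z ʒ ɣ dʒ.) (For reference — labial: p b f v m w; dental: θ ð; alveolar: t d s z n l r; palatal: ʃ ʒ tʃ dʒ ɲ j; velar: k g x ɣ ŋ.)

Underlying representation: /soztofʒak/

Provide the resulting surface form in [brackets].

Rule 1: /z/ before /t/ (voiceless) → [s]
Rule 1: /f/ before /ʒ/ (voiced) → [v]
After rule 1: sostovʒak
Rule 2: no segment meets the rule's conditions; no change.

[sostovʒak]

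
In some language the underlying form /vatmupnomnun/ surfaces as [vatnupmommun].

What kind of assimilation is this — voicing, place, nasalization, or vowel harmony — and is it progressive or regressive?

place assimilation, progressive

/m/→[n] /n/→[m] /n/→[m].
Each target copies a feature from the preceding segment, so the direction is progressive.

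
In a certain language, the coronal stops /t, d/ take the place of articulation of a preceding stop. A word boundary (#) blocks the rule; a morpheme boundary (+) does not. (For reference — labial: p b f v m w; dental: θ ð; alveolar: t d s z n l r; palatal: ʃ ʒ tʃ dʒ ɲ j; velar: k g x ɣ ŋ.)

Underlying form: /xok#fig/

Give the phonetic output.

no segment meets the rule's conditions; no change.

[xok#fig]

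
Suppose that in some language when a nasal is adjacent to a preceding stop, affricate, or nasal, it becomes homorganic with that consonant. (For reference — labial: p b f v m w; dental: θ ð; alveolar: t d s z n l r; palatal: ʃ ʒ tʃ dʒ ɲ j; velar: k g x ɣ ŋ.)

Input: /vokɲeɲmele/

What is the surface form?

[vokŋeɲɲele]

/ɲ/ after /k/ (velar) → [ŋ]
/m/ after /ɲ/ (palatal) → [ɲ]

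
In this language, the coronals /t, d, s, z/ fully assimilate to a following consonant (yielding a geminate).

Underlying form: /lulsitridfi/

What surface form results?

/t/ before /r/ → [r] (total assimilation)
/d/ before /f/ → [f] (total assimilation)

[lulsirriffi]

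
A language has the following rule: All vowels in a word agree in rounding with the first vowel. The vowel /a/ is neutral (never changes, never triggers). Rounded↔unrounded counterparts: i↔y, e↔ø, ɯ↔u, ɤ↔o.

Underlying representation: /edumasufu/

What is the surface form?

/u/ harmonizes with /e/ ([-round]) → [ɯ]
/u/ harmonizes with /e/ ([-round]) → [ɯ]
/u/ harmonizes with /e/ ([-round]) → [ɯ]

[edɯmasɯfɯ]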